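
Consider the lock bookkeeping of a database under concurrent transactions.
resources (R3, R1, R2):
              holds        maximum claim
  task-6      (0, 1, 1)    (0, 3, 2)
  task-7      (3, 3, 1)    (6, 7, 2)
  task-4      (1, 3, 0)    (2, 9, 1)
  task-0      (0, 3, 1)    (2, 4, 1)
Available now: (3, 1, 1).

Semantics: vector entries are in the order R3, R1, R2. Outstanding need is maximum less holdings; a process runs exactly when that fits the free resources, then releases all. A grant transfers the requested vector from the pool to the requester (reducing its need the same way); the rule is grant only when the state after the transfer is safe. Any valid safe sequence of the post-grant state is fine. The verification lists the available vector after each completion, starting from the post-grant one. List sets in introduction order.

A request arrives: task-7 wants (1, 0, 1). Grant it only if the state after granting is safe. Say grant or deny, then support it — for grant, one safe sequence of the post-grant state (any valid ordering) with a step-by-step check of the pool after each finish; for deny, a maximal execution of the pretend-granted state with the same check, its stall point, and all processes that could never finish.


GRANT — the state after the grant stays safe, e.g. via task-0, task-7, task-4, task-6.
Key observation: even at the reduced pool (2, 1, 0), task-0 fits immediately, so safety survives the grant.
Step-by-step check of the post-grant state:
  pool = (2, 1, 0)
  task-0: need (2, 1, 0) fits (2, 1, 0); releases (0, 3, 1), pool now (2, 4, 1)
  task-7: need (2, 4, 0) fits (2, 4, 1); releases (4, 3, 2), pool now (6, 7, 3)
  task-4: need (1, 6, 1) fits (6, 7, 3); releases (1, 3, 0), pool now (7, 10, 3)
  task-6: need (0, 2, 1) fits (7, 10, 3); releases (0, 1, 1), pool now (7, 11, 4)


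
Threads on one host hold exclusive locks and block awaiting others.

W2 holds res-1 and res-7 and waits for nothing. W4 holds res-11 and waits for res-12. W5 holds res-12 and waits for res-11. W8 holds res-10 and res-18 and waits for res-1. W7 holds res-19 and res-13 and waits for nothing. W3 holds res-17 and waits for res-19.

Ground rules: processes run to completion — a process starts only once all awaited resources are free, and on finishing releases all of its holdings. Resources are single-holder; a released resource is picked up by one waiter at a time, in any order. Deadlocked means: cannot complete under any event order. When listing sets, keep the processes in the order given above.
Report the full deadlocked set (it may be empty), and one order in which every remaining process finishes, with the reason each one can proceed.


Deadlocked set: W4 and W5.
Key observation: the knot is the closed ring of waits W4 -> W5 -> W4; no other process is dragged down with it.
One completion order for the rest: W7, W2, W3, W8.
Walking it through:
  W7 waits on nothing -> runs at once and releases res-19 and res-13
  W2 waits on nothing -> runs at once and releases res-1 and res-7
  run W3 (all its waits — res-19 — are resolved); releases res-17
  run W8 (all its waits — res-1 — are resolved); releases res-10 and res-18


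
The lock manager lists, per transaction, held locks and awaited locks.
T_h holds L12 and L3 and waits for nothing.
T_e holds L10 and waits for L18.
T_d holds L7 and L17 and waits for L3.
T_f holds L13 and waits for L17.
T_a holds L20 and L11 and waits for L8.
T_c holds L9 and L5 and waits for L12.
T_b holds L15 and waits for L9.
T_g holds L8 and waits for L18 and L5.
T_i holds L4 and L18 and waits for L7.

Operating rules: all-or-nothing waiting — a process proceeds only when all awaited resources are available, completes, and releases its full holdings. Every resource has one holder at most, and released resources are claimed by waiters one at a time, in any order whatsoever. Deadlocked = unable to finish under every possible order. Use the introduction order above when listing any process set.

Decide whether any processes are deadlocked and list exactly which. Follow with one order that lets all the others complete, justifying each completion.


No process is deadlocked.
Key observation: although several processes wait, no cycle exists — each chain bottoms out at a free runner.
A valid finishing order for the others: T_h, T_c, T_d, T_f, T_b, T_i, T_e, T_g, T_a.
Walking it through:
  T_h: no waits; runs immediately, freeing L12 and L3
  T_c waits on L12 — all released -> runs and releases L9 and L5
  T_d waits on L3 — all released -> runs and releases L7 and L17
  T_f waits on L17 — all released -> runs and releases L13
  T_b waits on L9 — all released -> runs and releases L15
  T_i waits on L7 — all released -> runs and releases L4 and L18
  T_e waits on L18 — all released -> runs and releases L10
  T_g waits on L18 and L5 — all released -> runs and releases L8
  T_a waits on L8 — all released -> runs and releases L20 and L11


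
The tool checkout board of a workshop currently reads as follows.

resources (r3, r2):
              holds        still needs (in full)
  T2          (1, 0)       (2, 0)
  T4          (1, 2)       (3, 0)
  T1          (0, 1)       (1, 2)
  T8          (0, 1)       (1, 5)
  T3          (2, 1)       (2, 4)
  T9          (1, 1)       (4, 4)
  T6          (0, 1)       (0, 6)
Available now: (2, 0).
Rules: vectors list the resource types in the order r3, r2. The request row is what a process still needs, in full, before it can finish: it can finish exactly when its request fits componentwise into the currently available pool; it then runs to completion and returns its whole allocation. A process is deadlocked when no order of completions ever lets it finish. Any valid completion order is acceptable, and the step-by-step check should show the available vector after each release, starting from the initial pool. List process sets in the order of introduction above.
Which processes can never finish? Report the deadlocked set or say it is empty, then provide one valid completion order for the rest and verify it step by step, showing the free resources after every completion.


Deadlocked: T8, T3, T9 and T6.
Key observation: after T2, T4, T1 complete, (4, 3) is the best the pool ever gets, yet each leftover process wants more r2.
The rest can finish in the order T2, T4, T1. Step-by-step check:
  pool = (2, 0)
  run T2 (needs (2, 0), free (2, 0)); after release of (1, 0) the pool is (3, 0)
  run T4 (needs (3, 0), free (3, 0)); after release of (1, 2) the pool is (4, 2)
  run T1 (needs (1, 2), free (4, 2)); after release of (0, 1) the pool is (4, 3)
None of the blocked processes ever fits:
  T8 cannot run: need (1, 5) vs free (4, 3) (insufficient r2)
  T3 cannot run: need (2, 4) vs free (4, 3) (insufficient r2)
  T9 cannot run: need (4, 4) vs free (4, 3) (insufficient r2)
  T6 cannot run: need (0, 6) vs free (4, 3) (insufficient r2)


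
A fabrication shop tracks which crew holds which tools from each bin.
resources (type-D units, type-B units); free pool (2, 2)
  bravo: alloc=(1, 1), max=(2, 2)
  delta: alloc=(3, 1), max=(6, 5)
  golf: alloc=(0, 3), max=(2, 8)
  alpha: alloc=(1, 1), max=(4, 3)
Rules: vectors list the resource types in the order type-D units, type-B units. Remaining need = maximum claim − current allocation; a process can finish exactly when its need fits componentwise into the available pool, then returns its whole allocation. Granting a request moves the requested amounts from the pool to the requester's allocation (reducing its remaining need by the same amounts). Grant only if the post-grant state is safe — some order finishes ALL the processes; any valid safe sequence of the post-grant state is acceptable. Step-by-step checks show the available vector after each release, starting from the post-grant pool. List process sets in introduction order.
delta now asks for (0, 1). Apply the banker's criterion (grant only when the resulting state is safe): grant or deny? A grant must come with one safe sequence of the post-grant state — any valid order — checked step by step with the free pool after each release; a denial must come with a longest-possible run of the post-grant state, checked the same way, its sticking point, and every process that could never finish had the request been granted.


GRANT — the state after the grant stays safe, e.g. via bravo, alpha, delta, golf.
Key observation: (2, 1) free after granting still covers bravo first, and each release covers the next.
Check on the post-grant state, step by step:
  pool = (2, 1)
  run bravo (needs (1, 1), free (2, 1)); after release of (1, 1) the pool is (3, 2)
  run alpha (needs (3, 2), free (3, 2)); after release of (1, 1) the pool is (4, 3)
  run delta (needs (3, 3), free (4, 3)); after release of (3, 2) the pool is (7, 5)
  run golf (needs (2, 5), free (7, 5)); after release of (0, 3) the pool is (7, 8)


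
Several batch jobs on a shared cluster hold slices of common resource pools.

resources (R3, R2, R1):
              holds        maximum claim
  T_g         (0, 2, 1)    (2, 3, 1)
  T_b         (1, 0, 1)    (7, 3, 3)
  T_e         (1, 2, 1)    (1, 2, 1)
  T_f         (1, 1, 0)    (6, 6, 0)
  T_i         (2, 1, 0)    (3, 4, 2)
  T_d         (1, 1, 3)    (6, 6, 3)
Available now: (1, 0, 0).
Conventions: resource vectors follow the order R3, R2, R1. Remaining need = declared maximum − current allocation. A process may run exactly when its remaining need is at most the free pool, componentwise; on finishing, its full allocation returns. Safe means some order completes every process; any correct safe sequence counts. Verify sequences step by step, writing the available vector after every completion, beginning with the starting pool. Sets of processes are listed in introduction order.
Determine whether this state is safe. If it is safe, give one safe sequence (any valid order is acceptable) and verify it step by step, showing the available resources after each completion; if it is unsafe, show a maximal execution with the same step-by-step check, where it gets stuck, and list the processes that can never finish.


UNSAFE.
Key observation: even finishing T_e, T_g, T_i leaves just (4, 5, 2) free — too little R3 for any of the remaining processes.
Going as far as possible: T_e, T_g, T_i; after that, nothing fits. Walking it through:
  pool = (1, 0, 0)
  T_e needs (0, 0, 0) <= (1, 0, 0) -> finishes; pool += (1, 2, 1) = (2, 2, 1)
  T_g needs (2, 1, 0) <= (2, 2, 1) -> finishes; pool += (0, 2, 1) = (2, 4, 2)
  T_i needs (1, 3, 2) <= (2, 4, 2) -> finishes; pool += (2, 1, 0) = (4, 5, 2)
  blocked: T_b wants (6, 3, 2), pool (4, 5, 2) — not enough R3
  blocked: T_f wants (5, 5, 0), pool (4, 5, 2) — not enough R3
  blocked: T_d wants (5, 5, 0), pool (4, 5, 2) — not enough R3
Never able to finish: T_b, T_f and T_d.


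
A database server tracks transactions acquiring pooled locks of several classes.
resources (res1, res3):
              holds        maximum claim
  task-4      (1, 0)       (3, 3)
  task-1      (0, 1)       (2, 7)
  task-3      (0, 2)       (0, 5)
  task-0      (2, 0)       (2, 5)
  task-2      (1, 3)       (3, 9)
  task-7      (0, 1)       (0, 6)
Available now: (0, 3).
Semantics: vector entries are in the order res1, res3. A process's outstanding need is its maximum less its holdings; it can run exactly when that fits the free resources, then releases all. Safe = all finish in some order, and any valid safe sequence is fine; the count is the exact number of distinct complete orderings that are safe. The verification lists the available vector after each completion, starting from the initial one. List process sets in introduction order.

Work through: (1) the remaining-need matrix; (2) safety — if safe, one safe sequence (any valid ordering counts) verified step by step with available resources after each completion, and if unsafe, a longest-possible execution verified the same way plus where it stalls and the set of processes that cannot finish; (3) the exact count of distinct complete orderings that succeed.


(1) Need matrix, components ordered res1, res3:
  task-4: (2, 3)
  task-1: (2, 6)
  task-3: (0, 3)
  task-0: (0, 5)
  task-2: (2, 6)
  task-7: (0, 5)
(2) SAFE, for example via the order task-3, task-0, task-7, task-2, task-1, task-4.
Key observation: the order's first zero-slack moment is task-3 ((0, 3) needed, (0, 3) free — a requested resource with nothing to spare).
Step-by-step check:
  pool = (0, 3)
  task-3: need (0, 3) fits (0, 3); releases (0, 2), pool now (0, 5)
  task-0: need (0, 5) fits (0, 5); releases (2, 0), pool now (2, 5)
  task-7: need (0, 5) fits (2, 5); releases (0, 1), pool now (2, 6)
  task-2: need (2, 6) fits (2, 6); releases (1, 3), pool now (3, 9)
  task-1: need (2, 6) fits (3, 9); releases (0, 1), pool now (3, 10)
  task-4: need (2, 3) fits (3, 10); releases (1, 0), pool now (4, 10)
(3) The exact count: 14 of the possible complete orderings are safe sequences.


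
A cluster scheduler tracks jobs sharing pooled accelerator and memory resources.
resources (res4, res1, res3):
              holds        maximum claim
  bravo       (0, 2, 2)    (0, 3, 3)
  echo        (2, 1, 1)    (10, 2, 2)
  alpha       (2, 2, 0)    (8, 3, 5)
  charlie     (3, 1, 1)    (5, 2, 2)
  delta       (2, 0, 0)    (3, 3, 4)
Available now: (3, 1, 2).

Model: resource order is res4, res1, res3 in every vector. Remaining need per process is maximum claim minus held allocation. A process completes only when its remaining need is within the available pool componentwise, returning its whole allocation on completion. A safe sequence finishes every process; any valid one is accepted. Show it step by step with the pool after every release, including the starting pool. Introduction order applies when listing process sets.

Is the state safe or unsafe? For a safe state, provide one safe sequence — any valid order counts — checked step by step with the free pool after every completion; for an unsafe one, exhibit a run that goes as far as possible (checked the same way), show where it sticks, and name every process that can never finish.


SAFE — a valid safe sequence is bravo, charlie, alpha, echo, delta.
Key observation: bravo is the earliest step where a requested resource binds exactly: need (0, 1, 1), pool (3, 1, 2) at its turn.
Verifying each step:
  pool = (3, 1, 2)
  bravo needs (0, 1, 1) <= (3, 1, 2) -> finishes; pool += (0, 2, 2) = (3, 3, 4)
  charlie needs (2, 1, 1) <= (3, 3, 4) -> finishes; pool += (3, 1, 1) = (6, 4, 5)
  alpha needs (6, 1, 5) <= (6, 4, 5) -> finishes; pool += (2, 2, 0) = (8, 6, 5)
  echo needs (8, 1, 1) <= (8, 6, 5) -> finishes; pool += (2, 1, 1) = (10, 7, 6)
  delta needs (1, 3, 4) <= (10, 7, 6) -> finishes; pool += (2, 0, 0) = (12, 7, 6)


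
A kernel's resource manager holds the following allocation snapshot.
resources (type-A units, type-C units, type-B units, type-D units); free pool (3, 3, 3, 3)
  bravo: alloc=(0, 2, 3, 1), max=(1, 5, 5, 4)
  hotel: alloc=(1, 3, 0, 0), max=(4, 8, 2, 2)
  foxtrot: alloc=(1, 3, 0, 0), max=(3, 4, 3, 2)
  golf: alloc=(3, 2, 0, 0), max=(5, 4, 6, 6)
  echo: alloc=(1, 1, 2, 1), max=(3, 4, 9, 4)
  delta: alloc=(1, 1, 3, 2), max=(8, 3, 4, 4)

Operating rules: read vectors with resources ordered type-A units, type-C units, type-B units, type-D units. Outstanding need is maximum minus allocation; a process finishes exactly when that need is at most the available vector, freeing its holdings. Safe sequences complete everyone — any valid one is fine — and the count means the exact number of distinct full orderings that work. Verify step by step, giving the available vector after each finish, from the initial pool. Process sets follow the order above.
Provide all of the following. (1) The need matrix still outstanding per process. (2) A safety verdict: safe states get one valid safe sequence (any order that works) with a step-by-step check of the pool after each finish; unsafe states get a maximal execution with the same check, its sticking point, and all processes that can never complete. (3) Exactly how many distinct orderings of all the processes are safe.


(1) Need matrix, components ordered type-A units, type-C units, type-B units, type-D units:
  bravo: (1, 3, 2, 3)
  hotel: (3, 5, 2, 2)
  foxtrot: (2, 1, 3, 2)
  golf: (2, 2, 6, 6)
  echo: (2, 3, 7, 3)
  delta: (7, 2, 1, 2)
(2) The state is UNSAFE.
Key observation: after bravo, hotel, foxtrot the pool peaks at (5, 11, 6, 4), and each blocked process is short somewhere: golf on type-D units; echo on type-B units; delta on type-A units.
Going as far as possible: bravo, hotel, foxtrot; after that, nothing fits. Check, step by step:
  pool = (3, 3, 3, 3)
  run bravo (needs (1, 3, 2, 3), free (3, 3, 3, 3)); after release of (0, 2, 3, 1) the pool is (3, 5, 6, 4)
  run hotel (needs (3, 5, 2, 2), free (3, 5, 6, 4)); after release of (1, 3, 0, 0) the pool is (4, 8, 6, 4)
  run foxtrot (needs (2, 1, 3, 2), free (4, 8, 6, 4)); after release of (1, 3, 0, 0) the pool is (5, 11, 6, 4)
  golf cannot run: need (2, 2, 6, 6) vs free (5, 11, 6, 4) (insufficient type-D units)
  echo cannot run: need (2, 3, 7, 3) vs free (5, 11, 6, 4) (insufficient type-B units)
  delta cannot run: need (7, 2, 1, 2) vs free (5, 11, 6, 4) (insufficient type-A units)
Never able to finish: golf, echo and delta.
(3) Exactly 0 of the possible complete orderings are safe sequences.


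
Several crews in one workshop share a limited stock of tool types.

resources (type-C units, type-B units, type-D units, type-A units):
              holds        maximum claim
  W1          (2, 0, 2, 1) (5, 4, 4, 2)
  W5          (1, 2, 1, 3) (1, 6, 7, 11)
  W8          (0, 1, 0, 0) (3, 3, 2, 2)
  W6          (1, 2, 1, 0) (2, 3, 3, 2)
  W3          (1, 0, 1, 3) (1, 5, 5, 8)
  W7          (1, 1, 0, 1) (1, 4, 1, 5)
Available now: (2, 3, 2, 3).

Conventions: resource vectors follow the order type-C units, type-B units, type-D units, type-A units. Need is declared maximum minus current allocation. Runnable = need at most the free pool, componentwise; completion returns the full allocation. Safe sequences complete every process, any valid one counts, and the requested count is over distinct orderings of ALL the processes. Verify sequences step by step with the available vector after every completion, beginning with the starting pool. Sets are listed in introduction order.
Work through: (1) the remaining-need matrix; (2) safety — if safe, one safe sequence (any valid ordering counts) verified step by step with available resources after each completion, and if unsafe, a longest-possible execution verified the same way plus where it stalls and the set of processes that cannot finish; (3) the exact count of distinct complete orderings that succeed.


(1) Need matrix, components ordered type-C units, type-B units, type-D units, type-A units:
  W1: (3, 4, 2, 1)
  W5: (0, 4, 6, 8)
  W8: (3, 2, 2, 2)
  W6: (1, 1, 2, 2)
  W3: (0, 5, 4, 5)
  W7: (0, 3, 1, 4)
(2) The state is SAFE; one workable sequence: W6, W8, W1, W7, W3, W5.
Key observation: W6 marks the first exact bind of the order: its need (1, 1, 2, 2) fits the free (2, 3, 2, 3) with zero slack on a requested resource.
Step-by-step check:
  pool = (2, 3, 2, 3)
  run W6 (needs (1, 1, 2, 2), free (2, 3, 2, 3)); after release of (1, 2, 1, 0) the pool is (3, 5, 3, 3)
  run W8 (needs (3, 2, 2, 2), free (3, 5, 3, 3)); after release of (0, 1, 0, 0) the pool is (3, 6, 3, 3)
  run W1 (needs (3, 4, 2, 1), free (3, 6, 3, 3)); after release of (2, 0, 2, 1) the pool is (5, 6, 5, 4)
  run W7 (needs (0, 3, 1, 4), free (5, 6, 5, 4)); after release of (1, 1, 0, 1) the pool is (6, 7, 5, 5)
  run W3 (needs (0, 5, 4, 5), free (6, 7, 5, 5)); after release of (1, 0, 1, 3) the pool is (7, 7, 6, 8)
  run W5 (needs (0, 4, 6, 8), free (7, 7, 6, 8)); after release of (1, 2, 1, 3) the pool is (8, 9, 7, 11)
(3) The exact count: 5 of the possible complete orderings are safe sequences.


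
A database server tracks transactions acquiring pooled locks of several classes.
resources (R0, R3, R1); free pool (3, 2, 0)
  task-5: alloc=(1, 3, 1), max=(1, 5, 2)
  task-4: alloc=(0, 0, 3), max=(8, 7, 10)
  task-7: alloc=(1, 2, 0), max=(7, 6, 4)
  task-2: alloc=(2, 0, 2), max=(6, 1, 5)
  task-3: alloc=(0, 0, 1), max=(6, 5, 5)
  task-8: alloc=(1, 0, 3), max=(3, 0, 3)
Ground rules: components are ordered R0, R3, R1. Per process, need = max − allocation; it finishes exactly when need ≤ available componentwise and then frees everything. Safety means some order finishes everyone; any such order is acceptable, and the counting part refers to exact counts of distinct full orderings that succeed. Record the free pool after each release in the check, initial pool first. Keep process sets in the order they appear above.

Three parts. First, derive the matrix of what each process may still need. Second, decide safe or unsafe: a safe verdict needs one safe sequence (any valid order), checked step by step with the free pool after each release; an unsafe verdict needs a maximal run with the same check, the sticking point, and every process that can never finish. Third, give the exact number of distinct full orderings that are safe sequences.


(1) Need matrix, components ordered R0, R3, R1:
  task-5: (0, 2, 1)
  task-4: (8, 7, 7)
  task-7: (6, 4, 4)
  task-2: (4, 1, 3)
  task-3: (6, 5, 4)
  task-8: (2, 0, 0)
(2) The state is SAFE; one workable sequence: task-8, task-5, task-2, task-7, task-3, task-4.
Key observation: the order's first zero-slack moment is task-5 ((0, 2, 1) needed, (4, 2, 3) free — a requested resource with nothing to spare).
Check, step by step:
  pool = (3, 2, 0)
  task-8: need (2, 0, 0) fits (3, 2, 0); releases (1, 0, 3), pool now (4, 2, 3)
  task-5: need (0, 2, 1) fits (4, 2, 3); releases (1, 3, 1), pool now (5, 5, 4)
  task-2: need (4, 1, 3) fits (5, 5, 4); releases (2, 0, 2), pool now (7, 5, 6)
  task-7: need (6, 4, 4) fits (7, 5, 6); releases (1, 2, 0), pool now (8, 7, 6)
  task-3: need (6, 5, 4) fits (8, 7, 6); releases (0, 0, 1), pool now (8, 7, 7)
  task-4: need (8, 7, 7) fits (8, 7, 7); releases (0, 0, 3), pool now (8, 7, 10)
(3) Exactly 4 of the possible complete orderings are safe sequences.


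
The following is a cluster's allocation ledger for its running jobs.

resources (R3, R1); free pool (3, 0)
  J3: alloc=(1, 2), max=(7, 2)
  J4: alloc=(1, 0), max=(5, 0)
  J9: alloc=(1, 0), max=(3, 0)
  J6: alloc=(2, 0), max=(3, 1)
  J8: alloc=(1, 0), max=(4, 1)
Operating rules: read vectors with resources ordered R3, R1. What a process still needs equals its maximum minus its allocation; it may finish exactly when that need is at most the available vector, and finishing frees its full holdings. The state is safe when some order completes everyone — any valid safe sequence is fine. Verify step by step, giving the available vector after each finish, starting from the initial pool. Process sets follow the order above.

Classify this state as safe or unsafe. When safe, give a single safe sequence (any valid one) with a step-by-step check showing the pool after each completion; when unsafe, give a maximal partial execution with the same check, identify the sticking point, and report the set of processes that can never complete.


UNSAFE.
Key observation: after J9, J4 the pool peaks at (5, 0), and each blocked process is short somewhere: J3 on R3; J6 on R1; J8 on R1.
The run J9, J4 cannot be extended any further. Walking it through:
  pool = (3, 0)
  J9: need (2, 0) fits (3, 0); releases (1, 0), pool now (4, 0)
  J4: need (4, 0) fits (4, 0); releases (1, 0), pool now (5, 0)
  J3 still needs (6, 0) but only (5, 0) is free — short on R3
  J6 still needs (1, 1) but only (5, 0) is free — short on R1
  J8 still needs (3, 1) but only (5, 0) is free — short on R1
Never able to finish: J3, J6 and J8.


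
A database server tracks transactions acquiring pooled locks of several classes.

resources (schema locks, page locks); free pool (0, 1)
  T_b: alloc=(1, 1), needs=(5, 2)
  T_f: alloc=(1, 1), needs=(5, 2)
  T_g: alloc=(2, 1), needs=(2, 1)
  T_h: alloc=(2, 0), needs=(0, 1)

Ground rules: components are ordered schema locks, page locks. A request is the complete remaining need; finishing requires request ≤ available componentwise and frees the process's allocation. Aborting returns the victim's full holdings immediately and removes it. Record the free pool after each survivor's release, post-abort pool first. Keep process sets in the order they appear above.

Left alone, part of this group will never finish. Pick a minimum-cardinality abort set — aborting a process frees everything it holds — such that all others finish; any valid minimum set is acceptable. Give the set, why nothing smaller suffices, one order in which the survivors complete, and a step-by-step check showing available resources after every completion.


Minimum abort set: T_f.
Key observation: T_b could never have finished before the abort; with (1, 1) returned by T_f, it fits at step 3.
Minimality: the empty abort set fails — the state is deadlocked as it stands.
One survivor order: T_h, T_g, T_b. Check, step by step (post-abort pool first):
  pool = (1, 2)
  T_h needs (0, 1) <= (1, 2) -> finishes; pool += (2, 0) = (3, 2)
  T_g needs (2, 1) <= (3, 2) -> finishes; pool += (2, 1) = (5, 3)
  T_b needs (5, 2) <= (5, 3) -> finishes; pool += (1, 1) = (6, 4)


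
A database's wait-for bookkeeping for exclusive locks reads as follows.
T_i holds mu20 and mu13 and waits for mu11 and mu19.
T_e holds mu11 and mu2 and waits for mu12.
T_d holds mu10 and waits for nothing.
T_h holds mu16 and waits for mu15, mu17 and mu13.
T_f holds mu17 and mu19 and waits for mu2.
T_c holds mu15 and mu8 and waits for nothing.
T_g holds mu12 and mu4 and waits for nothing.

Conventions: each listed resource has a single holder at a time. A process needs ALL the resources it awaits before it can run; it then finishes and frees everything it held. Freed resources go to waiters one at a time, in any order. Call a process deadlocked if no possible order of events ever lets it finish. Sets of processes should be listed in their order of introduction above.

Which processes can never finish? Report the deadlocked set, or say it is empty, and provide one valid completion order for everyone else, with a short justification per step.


No process is deadlocked.
Key observation: the wait graph is acyclic; completion cascades from the unblocked processes through everyone else.
The rest can finish in the order T_c, T_d, T_g, T_e, T_f, T_i, T_h.
Walking it through:
  run T_c (it waits on nothing); releases mu15 and mu8
  run T_d (it waits on nothing); releases mu10
  run T_g (it waits on nothing); releases mu12 and mu4
  T_e: everything it awaited (mu12) is free; runs, freeing mu11 and mu2
  T_f: everything it awaited (mu2) is free; runs, freeing mu17 and mu19
  T_i: everything it awaited (mu11 and mu19) is free; runs, freeing mu20 and mu13
  T_h: everything it awaited (mu15, mu17 and mu13) is free; runs, freeing mu16


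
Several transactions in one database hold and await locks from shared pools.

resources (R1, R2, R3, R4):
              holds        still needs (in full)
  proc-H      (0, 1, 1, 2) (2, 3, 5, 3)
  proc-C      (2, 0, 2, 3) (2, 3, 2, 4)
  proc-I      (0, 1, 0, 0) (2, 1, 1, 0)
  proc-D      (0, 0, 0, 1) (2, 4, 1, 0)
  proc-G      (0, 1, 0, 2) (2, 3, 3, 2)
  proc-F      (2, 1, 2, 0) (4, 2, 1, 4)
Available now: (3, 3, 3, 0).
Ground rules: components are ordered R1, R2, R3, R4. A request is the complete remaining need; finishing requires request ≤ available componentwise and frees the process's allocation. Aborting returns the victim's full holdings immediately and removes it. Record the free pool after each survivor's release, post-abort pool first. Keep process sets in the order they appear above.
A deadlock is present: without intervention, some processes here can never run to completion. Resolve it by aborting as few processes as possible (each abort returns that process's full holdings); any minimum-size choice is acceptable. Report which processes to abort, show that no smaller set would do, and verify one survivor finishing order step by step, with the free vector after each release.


The answer: abort proc-C.
Key observation: proc-G was stuck for good until proc-C gave back (2, 0, 2, 3); in the order shown it finishes at step 2.
Minimality: the empty abort set fails — the state is deadlocked as it stands.
The survivors complete as proc-I, proc-G, proc-F, proc-H, proc-D. Step-by-step check (starting from the post-abort pool):
  pool = (5, 3, 5, 3)
  run proc-I (needs (2, 1, 1, 0), free (5, 3, 5, 3)); after release of (0, 1, 0, 0) the pool is (5, 4, 5, 3)
  run proc-G (needs (2, 3, 3, 2), free (5, 4, 5, 3)); after release of (0, 1, 0, 2) the pool is (5, 5, 5, 5)
  run proc-F (needs (4, 2, 1, 4), free (5, 5, 5, 5)); after release of (2, 1, 2, 0) the pool is (7, 6, 7, 5)
  run proc-H (needs (2, 3, 5, 3), free (7, 6, 7, 5)); after release of (0, 1, 1, 2) the pool is (7, 7, 8, 7)
  run proc-D (needs (2, 4, 1, 0), free (7, 7, 8, 7)); after release of (0, 0, 0, 1) the pool is (7, 7, 8, 8)


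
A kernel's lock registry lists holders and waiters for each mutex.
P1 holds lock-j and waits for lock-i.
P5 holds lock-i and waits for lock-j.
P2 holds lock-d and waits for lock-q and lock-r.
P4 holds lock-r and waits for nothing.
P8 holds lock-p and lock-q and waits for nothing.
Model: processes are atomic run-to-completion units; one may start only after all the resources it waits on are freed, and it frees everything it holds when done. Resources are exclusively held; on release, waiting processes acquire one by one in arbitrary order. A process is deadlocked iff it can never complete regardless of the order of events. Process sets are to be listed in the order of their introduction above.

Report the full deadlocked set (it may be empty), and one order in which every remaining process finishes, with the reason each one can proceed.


Deadlocked: P1 and P5.
Key observation: the waits loop around P1 -> P5 -> P1 with no way out; no other process is dragged down with it.
A valid finishing order for the others: P8, P4, P2.
Walking it through:
  P8: no waits; runs immediately, freeing lock-p and lock-q
  P4: no waits; runs immediately, freeing lock-r
  P2 waits on lock-q and lock-r — all released -> runs and releases lock-d


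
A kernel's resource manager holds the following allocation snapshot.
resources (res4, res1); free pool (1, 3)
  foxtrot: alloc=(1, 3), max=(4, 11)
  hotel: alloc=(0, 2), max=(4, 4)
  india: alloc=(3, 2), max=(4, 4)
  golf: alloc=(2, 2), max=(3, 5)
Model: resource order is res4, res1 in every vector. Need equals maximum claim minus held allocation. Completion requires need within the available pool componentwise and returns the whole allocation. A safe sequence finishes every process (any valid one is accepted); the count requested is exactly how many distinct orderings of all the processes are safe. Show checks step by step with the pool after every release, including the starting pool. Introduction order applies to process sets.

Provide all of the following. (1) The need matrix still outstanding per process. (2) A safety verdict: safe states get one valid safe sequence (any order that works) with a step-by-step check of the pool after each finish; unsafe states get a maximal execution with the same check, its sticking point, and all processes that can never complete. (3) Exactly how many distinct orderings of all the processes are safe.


(1) Outstanding need per process (order res4, res1):
  foxtrot: (3, 8)
  hotel: (4, 2)
  india: (1, 2)
  golf: (1, 3)
(2) The state is SAFE; one workable sequence: india, hotel, golf, foxtrot.
Key observation: india marks the first exact bind of the order: its need (1, 2) fits the free (1, 3) with zero slack on a requested resource.
Step-by-step check:
  pool = (1, 3)
  run india (needs (1, 2), free (1, 3)); after release of (3, 2) the pool is (4, 5)
  run hotel (needs (4, 2), free (4, 5)); after release of (0, 2) the pool is (4, 7)
  run golf (needs (1, 3), free (4, 7)); after release of (2, 2) the pool is (6, 9)
  run foxtrot (needs (3, 8), free (6, 9)); after release of (1, 3) the pool is (7, 12)
(3) Exactly 3 of the possible complete orderings are safe sequences.


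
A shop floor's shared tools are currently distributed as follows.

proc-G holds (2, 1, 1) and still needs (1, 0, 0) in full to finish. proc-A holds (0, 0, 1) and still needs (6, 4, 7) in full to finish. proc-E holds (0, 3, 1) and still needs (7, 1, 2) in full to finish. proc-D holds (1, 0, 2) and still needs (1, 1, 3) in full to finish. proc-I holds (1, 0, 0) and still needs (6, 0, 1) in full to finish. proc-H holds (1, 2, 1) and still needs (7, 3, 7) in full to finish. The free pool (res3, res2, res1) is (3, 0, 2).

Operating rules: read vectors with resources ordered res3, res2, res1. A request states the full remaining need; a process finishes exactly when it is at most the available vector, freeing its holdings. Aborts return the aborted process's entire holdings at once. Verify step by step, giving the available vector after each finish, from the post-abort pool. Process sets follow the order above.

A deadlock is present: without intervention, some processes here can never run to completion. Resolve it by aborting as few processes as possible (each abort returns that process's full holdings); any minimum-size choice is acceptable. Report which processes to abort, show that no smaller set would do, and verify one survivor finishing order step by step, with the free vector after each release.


Abort proc-A.
Key observation: proc-H was stuck for good until proc-A gave back (0, 0, 1); in the order shown it finishes at step 5.
No smaller set exists: with zero aborts the deadlock remains.
The survivors complete as proc-G, proc-D, proc-I, proc-E, proc-H. Step-by-step check (starting from the post-abort pool):
  pool = (3, 0, 3)
  run proc-G (needs (1, 0, 0), free (3, 0, 3)); after release of (2, 1, 1) the pool is (5, 1, 4)
  run proc-D (needs (1, 1, 3), free (5, 1, 4)); after release of (1, 0, 2) the pool is (6, 1, 6)
  run proc-I (needs (6, 0, 1), free (6, 1, 6)); after release of (1, 0, 0) the pool is (7, 1, 6)
  run proc-E (needs (7, 1, 2), free (7, 1, 6)); after release of (0, 3, 1) the pool is (7, 4, 7)
  run proc-H (needs (7, 3, 7), free (7, 4, 7)); after release of (1, 2, 1) the pool is (8, 6, 8)


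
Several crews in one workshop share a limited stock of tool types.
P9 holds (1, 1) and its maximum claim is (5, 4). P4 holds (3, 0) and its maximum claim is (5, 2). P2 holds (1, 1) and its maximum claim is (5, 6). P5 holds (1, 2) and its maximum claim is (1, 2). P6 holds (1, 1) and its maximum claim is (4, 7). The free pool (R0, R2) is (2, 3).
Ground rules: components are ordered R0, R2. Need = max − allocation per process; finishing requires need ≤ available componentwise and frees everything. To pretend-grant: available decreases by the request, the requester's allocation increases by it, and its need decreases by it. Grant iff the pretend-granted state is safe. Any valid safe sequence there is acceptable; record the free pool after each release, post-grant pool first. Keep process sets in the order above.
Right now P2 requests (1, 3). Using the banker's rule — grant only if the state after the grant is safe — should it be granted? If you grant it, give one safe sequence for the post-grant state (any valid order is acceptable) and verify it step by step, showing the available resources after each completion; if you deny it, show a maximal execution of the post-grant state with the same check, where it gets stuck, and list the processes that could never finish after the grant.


GRANT — the state after the grant stays safe, e.g. via P5, P4, P2, P9, P6.
Key observation: the transfer keeps a workable pool ((1, 0)); P5 starts the safe sequence.
Step-by-step check of the post-grant state:
  pool = (1, 0)
  run P5 (needs (0, 0), free (1, 0)); after release of (1, 2) the pool is (2, 2)
  run P4 (needs (2, 2), free (2, 2)); after release of (3, 0) the pool is (5, 2)
  run P2 (needs (3, 2), free (5, 2)); after release of (2, 4) the pool is (7, 6)
  run P9 (needs (4, 3), free (7, 6)); after release of (1, 1) the pool is (8, 7)
  run P6 (needs (3, 6), free (8, 7)); after release of (1, 1) the pool is (9, 8)


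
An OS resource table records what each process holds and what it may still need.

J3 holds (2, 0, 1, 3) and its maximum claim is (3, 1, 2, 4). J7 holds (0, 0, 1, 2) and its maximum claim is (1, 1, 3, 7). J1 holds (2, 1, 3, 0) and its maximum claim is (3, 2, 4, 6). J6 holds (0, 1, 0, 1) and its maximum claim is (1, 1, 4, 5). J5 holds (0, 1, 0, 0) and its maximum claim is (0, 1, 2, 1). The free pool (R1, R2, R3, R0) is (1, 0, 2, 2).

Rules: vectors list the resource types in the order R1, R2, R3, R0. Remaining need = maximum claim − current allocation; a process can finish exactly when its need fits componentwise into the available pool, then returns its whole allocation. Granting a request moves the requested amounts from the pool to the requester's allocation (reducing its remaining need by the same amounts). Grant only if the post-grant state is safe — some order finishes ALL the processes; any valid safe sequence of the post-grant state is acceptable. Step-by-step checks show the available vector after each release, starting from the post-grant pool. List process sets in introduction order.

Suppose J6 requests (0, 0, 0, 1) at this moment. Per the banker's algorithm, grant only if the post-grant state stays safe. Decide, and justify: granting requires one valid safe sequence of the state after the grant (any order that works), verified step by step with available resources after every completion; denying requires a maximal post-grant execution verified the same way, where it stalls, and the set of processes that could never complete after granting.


DENY. Granting would leave the state unsafe.
Key observation: after J5, J3 the pool peaks at (3, 1, 3, 4), and each blocked process is short somewhere: J7 on R0; J1 on R0; J6 on R3.
On the post-grant state, J5, J3 is a maximal run — nothing extends it. Step-by-step check:
  pool = (1, 0, 2, 1)
  run J5 (needs (0, 0, 2, 1), free (1, 0, 2, 1)); after release of (0, 1, 0, 0) the pool is (1, 1, 2, 1)
  run J3 (needs (1, 1, 1, 1), free (1, 1, 2, 1)); after release of (2, 0, 1, 3) the pool is (3, 1, 3, 4)
  J7 still needs (1, 1, 2, 5) but only (3, 1, 3, 4) is free — short on R0
  J1 still needs (1, 1, 1, 6) but only (3, 1, 3, 4) is free — short on R0
  J6 still needs (1, 0, 4, 3) but only (3, 1, 3, 4) is free — short on R3
Had the request been granted, J7, J1 and J6 could never finish.


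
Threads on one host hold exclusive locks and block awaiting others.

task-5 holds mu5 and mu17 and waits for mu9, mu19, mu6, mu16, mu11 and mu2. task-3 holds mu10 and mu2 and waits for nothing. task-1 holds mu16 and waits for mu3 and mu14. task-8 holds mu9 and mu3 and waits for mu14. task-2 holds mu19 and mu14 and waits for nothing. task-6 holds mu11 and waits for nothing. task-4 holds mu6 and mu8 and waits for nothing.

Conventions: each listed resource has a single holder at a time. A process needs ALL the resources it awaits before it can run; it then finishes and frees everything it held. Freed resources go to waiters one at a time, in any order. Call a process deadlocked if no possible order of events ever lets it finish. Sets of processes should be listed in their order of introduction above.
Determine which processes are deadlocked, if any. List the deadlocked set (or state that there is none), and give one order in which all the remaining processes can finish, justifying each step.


Nothing here is deadlocked.
Key observation: no waiting chain loops back on itself — every chain ends at a process that waits on nothing, so everyone eventually runs.
One completion order for the rest: task-3, task-2, task-8, task-1, task-6, task-4, task-5.
Check, step by step:
  task-3 waits on nothing -> runs at once and releases mu10 and mu2
  task-2 waits on nothing -> runs at once and releases mu19 and mu14
  task-8: everything it awaited (mu14) is free; runs, freeing mu9 and mu3
  task-1: everything it awaited (mu3 and mu14) is free; runs, freeing mu16
  task-6 waits on nothing -> runs at once and releases mu11
  task-4 waits on nothing -> runs at once and releases mu6 and mu8
  task-5: everything it awaited (mu9, mu19, mu6, mu16, mu11 and mu2) is free; runs, freeing mu5 and mu17
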